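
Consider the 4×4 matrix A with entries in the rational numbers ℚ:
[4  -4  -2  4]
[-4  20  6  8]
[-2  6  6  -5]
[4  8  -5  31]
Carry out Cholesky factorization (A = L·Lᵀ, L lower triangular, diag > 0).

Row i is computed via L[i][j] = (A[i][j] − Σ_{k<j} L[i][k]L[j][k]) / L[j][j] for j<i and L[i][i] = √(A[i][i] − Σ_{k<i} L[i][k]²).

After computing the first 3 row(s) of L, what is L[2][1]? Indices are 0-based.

L[2][1] = 1

Step 1: L[0][0] = √(4) = 2.
  L[1][0] = (-4) / L[0][0] = -2.
Step 2: L[1][1] = √(16) = 4.
  L[2][0] = (-2) / L[0][0] = -1.
  L[2][1] = (4) / L[1][1] = 1.
Step 3: L[2][2] = √(4) = 2.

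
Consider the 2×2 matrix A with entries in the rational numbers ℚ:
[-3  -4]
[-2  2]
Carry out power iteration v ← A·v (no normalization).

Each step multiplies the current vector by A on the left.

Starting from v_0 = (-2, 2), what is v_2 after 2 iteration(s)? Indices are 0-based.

v_2 = (-26, 20)

v_0 = (-2, 2).
v_1 = A·v_0 = (-2, 8).
v_2 = A·v_1 = (-26, 20).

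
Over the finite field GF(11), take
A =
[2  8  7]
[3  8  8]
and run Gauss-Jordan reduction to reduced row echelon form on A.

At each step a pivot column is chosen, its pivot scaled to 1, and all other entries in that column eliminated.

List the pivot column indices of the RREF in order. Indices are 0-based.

pivot columns: 0, 1

[1] R0 /= 2  ⇒  (1, 4, 9)
     R1 -= 3·R0  ⇒  (0, 7, 3)
[2] R1 /= 7  ⇒  (0, 1, 2)
     R0 -= 4·R1  ⇒  (1, 0, 1)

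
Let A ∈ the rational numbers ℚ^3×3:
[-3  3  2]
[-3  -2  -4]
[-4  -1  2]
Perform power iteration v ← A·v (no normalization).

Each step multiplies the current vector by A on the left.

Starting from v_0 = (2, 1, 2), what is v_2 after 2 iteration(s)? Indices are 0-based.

v_0 = (2, 1, 2).
v_1 = A·v_0 = (1, -16, -5).
v_2 = A·v_1 = (-61, 49, 2).

v_2 = (-61, 49, 2)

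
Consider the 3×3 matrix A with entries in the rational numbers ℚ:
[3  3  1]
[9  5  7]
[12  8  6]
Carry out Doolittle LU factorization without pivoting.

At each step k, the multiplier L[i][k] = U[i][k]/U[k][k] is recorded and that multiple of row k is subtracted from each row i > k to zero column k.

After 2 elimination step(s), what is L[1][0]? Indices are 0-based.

k=0: U[0][0]=3
  eliminate (1,0): mult=3, new row 1: (0, -4, 4); set L[1][0]=3
  eliminate (2,0): mult=4, new row 2: (0, -4, 2); set L[2][0]=4
k=1: U[1][1]=-4
  eliminate (2,1): mult=1, new row 2: (0, 0, -2); set L[2][1]=1

L[1][0] = 3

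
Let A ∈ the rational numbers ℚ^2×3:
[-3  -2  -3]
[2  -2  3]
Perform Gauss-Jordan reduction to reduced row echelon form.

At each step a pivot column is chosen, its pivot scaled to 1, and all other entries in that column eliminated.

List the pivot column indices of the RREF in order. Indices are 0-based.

pivot columns: 0, 1

[1] R0 /= -3  ⇒  (1, 2/3, 1)
     R1 -= 2·R0  ⇒  (0, -10/3, 1)
[2] R1 /= -10/3  ⇒  (0, 1, -3/10)
     R0 -= 2/3·R1  ⇒  (1, 0, 6/5)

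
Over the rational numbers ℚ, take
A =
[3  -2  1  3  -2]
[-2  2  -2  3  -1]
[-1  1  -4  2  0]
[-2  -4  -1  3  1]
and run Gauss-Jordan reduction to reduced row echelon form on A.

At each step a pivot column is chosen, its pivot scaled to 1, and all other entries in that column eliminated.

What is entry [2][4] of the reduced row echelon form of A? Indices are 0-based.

step 1: normalize row 0 (÷3) = (1, -2/3, 1/3, 1, -2/3)
  row 1: subtract -2×row0 = (0, 2/3, -4/3, 5, -7/3)
  row 2: subtract -1×row0 = (0, 1/3, -11/3, 3, -2/3)
  row 3: subtract -2×row0 = (0, -16/3, -1/3, 5, -1/3)
step 2: normalize row 1 (÷2/3) = (0, 1, -2, 15/2, -7/2)
  row 0: subtract -2/3×row1 = (1, 0, -1, 6, -3)
  row 2: subtract 1/3×row1 = (0, 0, -3, 1/2, 1/2)
  row 3: subtract -16/3×row1 = (0, 0, -11, 45, -19)
step 3: normalize row 2 (÷-3) = (0, 0, 1, -1/6, -1/6)
  row 0: subtract -1×row2 = (1, 0, 0, 35/6, -19/6)
  row 1: subtract -2×row2 = (0, 1, 0, 43/6, -23/6)
  row 3: subtract -11×row2 = (0, 0, 0, 259/6, -125/6)
step 4: normalize row 3 (÷259/6) = (0, 0, 0, 1, -125/259)
  row 0: subtract 35/6×row3 = (1, 0, 0, 0, -13/37)
  row 1: subtract 43/6×row3 = (0, 1, 0, 0, -97/259)
  row 2: subtract -1/6×row3 = (0, 0, 1, 0, -64/259)

M[2][4] = -64/259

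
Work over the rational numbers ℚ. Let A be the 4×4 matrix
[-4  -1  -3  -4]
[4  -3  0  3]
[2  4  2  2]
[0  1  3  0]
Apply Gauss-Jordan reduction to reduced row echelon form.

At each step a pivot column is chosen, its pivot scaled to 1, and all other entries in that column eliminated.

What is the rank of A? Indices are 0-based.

rank = 4

pivot(0,0)=-4: scale R0 → (1, 1/4, 3/4, 1)
  clear (1,0): R1 −= (4)R0 → (0, -4, -3, -1)
  clear (2,0): R2 −= (2)R0 → (0, 7/2, 1/2, 0)
pivot(1,1)=-4: scale R1 → (0, 1, 3/4, 1/4)
  clear (0,1): R0 −= (1/4)R1 → (1, 0, 9/16, 15/16)
  clear (2,1): R2 −= (7/2)R1 → (0, 0, -17/8, -7/8)
  clear (3,1): R3 −= (1)R1 → (0, 0, 9/4, -1/4)
pivot(2,2)=-17/8: scale R2 → (0, 0, 1, 7/17)
  clear (0,2): R0 −= (9/16)R2 → (1, 0, 0, 12/17)
  clear (1,2): R1 −= (3/4)R2 → (0, 1, 0, -1/17)
  clear (3,2): R3 −= (9/4)R2 → (0, 0, 0, -20/17)
pivot(3,3)=-20/17: scale R3 → (0, 0, 0, 1)
  clear (0,3): R0 −= (12/17)R3 → (1, 0, 0, 0)
  clear (1,3): R1 −= (-1/17)R3 → (0, 1, 0, 0)
  clear (2,3): R2 −= (7/17)R3 → (0, 0, 1, 0)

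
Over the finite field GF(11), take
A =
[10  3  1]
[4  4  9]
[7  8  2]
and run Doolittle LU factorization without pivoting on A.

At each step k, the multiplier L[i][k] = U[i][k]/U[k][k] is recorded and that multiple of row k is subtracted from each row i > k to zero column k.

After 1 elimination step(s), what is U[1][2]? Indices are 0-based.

U[1][2] = 2

Step 1: pivot at (0,0) is 10.
  row1 ← row1 − (7)·row0  ⇒  L[1][0]=7, U row1=(0, 5, 2)
  row2 ← row2 − (4)·row0  ⇒  L[2][0]=4, U row2=(0, 7, 9)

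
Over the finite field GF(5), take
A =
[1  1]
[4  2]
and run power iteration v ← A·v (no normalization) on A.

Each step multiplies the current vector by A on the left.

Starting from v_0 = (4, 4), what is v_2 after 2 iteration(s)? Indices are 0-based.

v_0 = (4, 4).
v_1 = A·v_0 = (3, 4).
v_2 = A·v_1 = (2, 0).

v_2 = (2, 0)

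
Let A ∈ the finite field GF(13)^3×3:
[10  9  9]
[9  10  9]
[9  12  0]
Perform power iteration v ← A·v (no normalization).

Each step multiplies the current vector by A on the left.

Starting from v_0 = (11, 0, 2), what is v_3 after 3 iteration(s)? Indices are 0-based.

v_3 = (12, 1, 11)

v_0 = (11, 0, 2).
v_1 = A·v_0 = (11, 0, 8).
v_2 = A·v_1 = (0, 2, 8).
v_3 = A·v_2 = (12, 1, 11).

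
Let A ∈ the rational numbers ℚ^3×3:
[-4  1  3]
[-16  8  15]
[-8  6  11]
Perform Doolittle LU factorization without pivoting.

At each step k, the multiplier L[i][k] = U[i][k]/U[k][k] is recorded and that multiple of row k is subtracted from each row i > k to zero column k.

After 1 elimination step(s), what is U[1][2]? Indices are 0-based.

[col 0] pivot -4
  R1 -= 4*R0 → (0, 4, 3)  (L[1][0] := 4)
  R2 -= 2*R0 → (0, 4, 5)  (L[2][0] := 2)

U[1][2] = 3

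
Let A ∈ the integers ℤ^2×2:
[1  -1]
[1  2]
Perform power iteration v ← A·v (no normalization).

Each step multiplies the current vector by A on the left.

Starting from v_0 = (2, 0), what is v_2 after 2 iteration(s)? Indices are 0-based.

v_0 = (2, 0).
v_1 = A·v_0 = (2, 2).
v_2 = A·v_1 = (0, 6).

v_2 = (0, 6)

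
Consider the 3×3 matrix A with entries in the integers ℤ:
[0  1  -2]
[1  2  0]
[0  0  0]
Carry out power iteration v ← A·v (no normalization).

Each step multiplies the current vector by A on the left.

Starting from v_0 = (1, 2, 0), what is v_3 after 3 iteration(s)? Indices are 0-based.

v_3 = (12, 29, 0)

v_0 = (1, 2, 0).
v_1 = A·v_0 = (2, 5, 0).
v_2 = A·v_1 = (5, 12, 0).
v_3 = A·v_2 = (12, 29, 0).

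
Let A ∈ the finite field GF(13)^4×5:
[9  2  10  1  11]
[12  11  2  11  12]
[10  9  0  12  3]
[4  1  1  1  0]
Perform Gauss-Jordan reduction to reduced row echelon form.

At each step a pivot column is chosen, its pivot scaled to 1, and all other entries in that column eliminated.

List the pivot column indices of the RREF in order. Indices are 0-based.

pivot columns: 0, 1, 2, 3

[1] R0 /= 9  ⇒  (1, 6, 4, 3, 7)
     R1 -= 12·R0  ⇒  (0, 4, 6, 1, 6)
     R2 -= 10·R0  ⇒  (0, 1, 12, 8, 11)
     R3 -= 4·R0  ⇒  (0, 3, 11, 2, 11)
[2] R1 /= 4  ⇒  (0, 1, 8, 10, 8)
     R0 -= 6·R1  ⇒  (1, 0, 8, 8, 11)
     R2 -= 1·R1  ⇒  (0, 0, 4, 11, 3)
     R3 -= 3·R1  ⇒  (0, 0, 0, 11, 0)
[3] R2 /= 4  ⇒  (0, 0, 1, 6, 4)
     R0 -= 8·R2  ⇒  (1, 0, 0, 12, 5)
     R1 -= 8·R2  ⇒  (0, 1, 0, 1, 2)
[4] R3 /= 11  ⇒  (0, 0, 0, 1, 0)
     R0 -= 12·R3  ⇒  (1, 0, 0, 0, 5)
     R1 -= 1·R3  ⇒  (0, 1, 0, 0, 2)
     R2 -= 6·R3  ⇒  (0, 0, 1, 0, 4)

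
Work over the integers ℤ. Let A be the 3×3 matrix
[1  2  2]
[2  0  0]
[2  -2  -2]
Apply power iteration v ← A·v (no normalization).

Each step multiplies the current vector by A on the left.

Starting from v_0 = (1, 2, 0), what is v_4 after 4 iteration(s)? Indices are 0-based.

v_4 = (5, 90, 130)

v_0 = (1, 2, 0).
v_1 = A·v_0 = (5, 2, -2).
v_2 = A·v_1 = (5, 10, 10).
v_3 = A·v_2 = (45, 10, -30).
v_4 = A·v_3 = (5, 90, 130).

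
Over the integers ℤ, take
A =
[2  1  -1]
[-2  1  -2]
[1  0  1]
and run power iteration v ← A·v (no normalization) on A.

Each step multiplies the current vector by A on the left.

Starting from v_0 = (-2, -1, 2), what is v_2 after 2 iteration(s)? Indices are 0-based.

v_2 = (-15, 13, -7)

v_0 = (-2, -1, 2).
v_1 = A·v_0 = (-7, -1, 0).
v_2 = A·v_1 = (-15, 13, -7).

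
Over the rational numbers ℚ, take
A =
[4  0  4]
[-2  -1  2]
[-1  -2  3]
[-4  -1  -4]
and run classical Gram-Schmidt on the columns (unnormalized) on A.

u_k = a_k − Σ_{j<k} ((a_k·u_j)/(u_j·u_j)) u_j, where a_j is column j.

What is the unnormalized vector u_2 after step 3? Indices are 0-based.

u_2 = (-48/79, 166/79, -20/79, -126/79)

Step 1: u_0 = a_0 = (4, -2, -1, -4).
Step 2: u_1 = a_1 − (8/37)·u_0 = (-32/37, -21/37, -66/37, -5/37).
Step 3: u_2 = a_2 − (25/37)·u_0 − (-174/79)·u_1 = (-48/79, 166/79, -20/79, -126/79).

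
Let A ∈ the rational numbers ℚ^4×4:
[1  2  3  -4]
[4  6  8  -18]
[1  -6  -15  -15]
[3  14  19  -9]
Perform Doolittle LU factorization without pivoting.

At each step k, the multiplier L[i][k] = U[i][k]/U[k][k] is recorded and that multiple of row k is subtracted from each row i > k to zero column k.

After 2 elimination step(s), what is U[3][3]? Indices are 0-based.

k=0: U[0][0]=1
  eliminate (1,0): mult=4, new row 1: (0, -2, -4, -2); set L[1][0]=4
  eliminate (2,0): mult=1, new row 2: (0, -8, -18, -11); set L[2][0]=1
  eliminate (3,0): mult=3, new row 3: (0, 8, 10, 3); set L[3][0]=3
k=1: U[1][1]=-2
  eliminate (2,1): mult=4, new row 2: (0, 0, -2, -3); set L[2][1]=4
  eliminate (3,1): mult=-4, new row 3: (0, 0, -6, -5); set L[3][1]=-4

U[3][3] = -5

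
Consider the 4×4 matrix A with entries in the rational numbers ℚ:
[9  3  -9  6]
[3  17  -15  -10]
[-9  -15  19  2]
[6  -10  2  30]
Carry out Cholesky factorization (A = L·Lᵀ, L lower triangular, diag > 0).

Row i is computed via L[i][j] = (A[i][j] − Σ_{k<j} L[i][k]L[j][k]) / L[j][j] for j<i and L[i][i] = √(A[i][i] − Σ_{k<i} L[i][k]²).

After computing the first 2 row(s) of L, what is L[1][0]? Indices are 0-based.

L[1][0] = 1

Step 1: L[0][0] = √(9) = 3.
  L[1][0] = (3) / L[0][0] = 1.
Step 2: L[1][1] = √(16) = 4.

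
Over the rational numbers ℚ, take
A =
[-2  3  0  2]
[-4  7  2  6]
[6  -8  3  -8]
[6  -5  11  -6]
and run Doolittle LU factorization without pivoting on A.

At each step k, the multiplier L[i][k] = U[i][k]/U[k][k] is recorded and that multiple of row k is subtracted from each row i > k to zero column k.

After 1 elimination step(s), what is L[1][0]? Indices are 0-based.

L[1][0] = 2

Step 1: pivot at (0,0) is -2.
  row1 ← row1 − (2)·row0  ⇒  L[1][0]=2, U row1=(0, 1, 2, 2)
  row2 ← row2 − (-3)·row0  ⇒  L[2][0]=-3, U row2=(0, 1, 3, -2)
  row3 ← row3 − (-3)·row0  ⇒  L[3][0]=-3, U row3=(0, 4, 11, 0)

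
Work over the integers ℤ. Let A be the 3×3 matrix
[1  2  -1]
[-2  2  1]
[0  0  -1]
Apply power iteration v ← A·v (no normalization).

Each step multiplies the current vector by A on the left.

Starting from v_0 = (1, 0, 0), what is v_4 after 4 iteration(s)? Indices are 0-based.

v_0 = (1, 0, 0).
v_1 = A·v_0 = (1, -2, 0).
v_2 = A·v_1 = (-3, -6, 0).
v_3 = A·v_2 = (-15, -6, 0).
v_4 = A·v_3 = (-27, 18, 0).

v_4 = (-27, 18, 0)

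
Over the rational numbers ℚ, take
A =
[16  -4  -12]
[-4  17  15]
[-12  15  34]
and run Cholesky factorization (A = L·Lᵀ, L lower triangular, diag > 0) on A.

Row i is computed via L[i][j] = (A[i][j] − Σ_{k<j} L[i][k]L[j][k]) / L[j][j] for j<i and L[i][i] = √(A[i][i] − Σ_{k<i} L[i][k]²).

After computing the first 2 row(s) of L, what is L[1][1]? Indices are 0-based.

L[1][1] = 4

Step 1: L[0][0] = √(16) = 4.
  L[1][0] = (-4) / L[0][0] = -1.
Step 2: L[1][1] = √(16) = 4.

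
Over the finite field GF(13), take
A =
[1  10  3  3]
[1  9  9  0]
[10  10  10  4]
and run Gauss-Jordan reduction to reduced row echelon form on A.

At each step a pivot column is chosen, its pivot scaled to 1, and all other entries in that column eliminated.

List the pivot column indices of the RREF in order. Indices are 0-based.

pivot columns: 0, 1, 2

step 1: normalize row 0 (÷1) = (1, 10, 3, 3)
  row 1: subtract 1×row0 = (0, 12, 6, 10)
  row 2: subtract 10×row0 = (0, 1, 6, 0)
step 2: normalize row 1 (÷12) = (0, 1, 7, 3)
  row 0: subtract 10×row1 = (1, 0, 11, 12)
  row 2: subtract 1×row1 = (0, 0, 12, 10)
step 3: normalize row 2 (÷12) = (0, 0, 1, 3)
  row 0: subtract 11×row2 = (1, 0, 0, 5)
  row 1: subtract 7×row2 = (0, 1, 0, 8)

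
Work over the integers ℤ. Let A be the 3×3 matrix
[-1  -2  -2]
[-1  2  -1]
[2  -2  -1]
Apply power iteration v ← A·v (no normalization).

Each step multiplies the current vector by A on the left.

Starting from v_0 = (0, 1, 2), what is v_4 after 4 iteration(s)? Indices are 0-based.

v_4 = (-42, 30, -80)

v_0 = (0, 1, 2).
v_1 = A·v_0 = (-6, 0, -4).
v_2 = A·v_1 = (14, 10, -8).
v_3 = A·v_2 = (-18, 14, 16).
v_4 = A·v_3 = (-42, 30, -80).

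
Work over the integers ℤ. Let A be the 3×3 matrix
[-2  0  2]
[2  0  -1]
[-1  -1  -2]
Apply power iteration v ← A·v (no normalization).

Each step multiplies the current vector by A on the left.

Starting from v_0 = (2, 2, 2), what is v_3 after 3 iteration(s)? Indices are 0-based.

v_0 = (2, 2, 2).
v_1 = A·v_0 = (0, 2, -8).
v_2 = A·v_1 = (-16, 8, 14).
v_3 = A·v_2 = (60, -46, -20).

v_3 = (60, -46, -20)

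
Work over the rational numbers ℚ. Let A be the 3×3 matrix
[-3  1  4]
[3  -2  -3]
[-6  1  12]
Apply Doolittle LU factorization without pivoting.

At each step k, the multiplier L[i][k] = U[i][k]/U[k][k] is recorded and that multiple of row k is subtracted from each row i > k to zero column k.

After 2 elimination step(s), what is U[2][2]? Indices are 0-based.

U[2][2] = 3

k=0: U[0][0]=-3
  eliminate (1,0): mult=-1, new row 1: (0, -1, 1); set L[1][0]=-1
  eliminate (2,0): mult=2, new row 2: (0, -1, 4); set L[2][0]=2
k=1: U[1][1]=-1
  eliminate (2,1): mult=1, new row 2: (0, 0, 3); set L[2][1]=1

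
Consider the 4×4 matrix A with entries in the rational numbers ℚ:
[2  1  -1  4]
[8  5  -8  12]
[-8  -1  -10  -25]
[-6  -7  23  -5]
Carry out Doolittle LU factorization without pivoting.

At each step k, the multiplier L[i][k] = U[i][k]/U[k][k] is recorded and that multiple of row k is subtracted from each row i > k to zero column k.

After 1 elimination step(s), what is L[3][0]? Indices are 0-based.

L[3][0] = -3

Step 1: pivot at (0,0) is 2.
  row1 ← row1 − (4)·row0  ⇒  L[1][0]=4, U row1=(0, 1, -4, -4)
  row2 ← row2 − (-4)·row0  ⇒  L[2][0]=-4, U row2=(0, 3, -14, -9)
  row3 ← row3 − (-3)·row0  ⇒  L[3][0]=-3, U row3=(0, -4, 20, 7)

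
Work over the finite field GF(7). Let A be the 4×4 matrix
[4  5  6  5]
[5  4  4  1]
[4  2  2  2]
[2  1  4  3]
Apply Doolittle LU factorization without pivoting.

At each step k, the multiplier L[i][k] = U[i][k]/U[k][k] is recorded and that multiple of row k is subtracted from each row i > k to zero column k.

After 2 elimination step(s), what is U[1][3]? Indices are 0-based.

U[1][3] = 0

k=0: U[0][0]=4
  eliminate (1,0): mult=3, new row 1: (0, 3, 0, 0); set L[1][0]=3
  eliminate (2,0): mult=1, new row 2: (0, 4, 3, 4); set L[2][0]=1
  eliminate (3,0): mult=4, new row 3: (0, 2, 1, 4); set L[3][0]=4
k=1: U[1][1]=3
  eliminate (2,1): mult=6, new row 2: (0, 0, 3, 4); set L[2][1]=6
  eliminate (3,1): mult=3, new row 3: (0, 0, 1, 4); set L[3][1]=3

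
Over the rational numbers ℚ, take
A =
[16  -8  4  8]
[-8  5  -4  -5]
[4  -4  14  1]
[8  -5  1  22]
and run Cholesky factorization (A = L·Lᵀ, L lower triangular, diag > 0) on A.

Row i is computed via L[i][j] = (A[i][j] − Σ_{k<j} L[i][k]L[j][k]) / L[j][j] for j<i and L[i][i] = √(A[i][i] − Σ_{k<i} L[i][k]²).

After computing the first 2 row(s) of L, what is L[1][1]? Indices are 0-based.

L[1][1] = 1

Step 1: L[0][0] = √(16) = 4.
  L[1][0] = (-8) / L[0][0] = -2.
Step 2: L[1][1] = √(1) = 1.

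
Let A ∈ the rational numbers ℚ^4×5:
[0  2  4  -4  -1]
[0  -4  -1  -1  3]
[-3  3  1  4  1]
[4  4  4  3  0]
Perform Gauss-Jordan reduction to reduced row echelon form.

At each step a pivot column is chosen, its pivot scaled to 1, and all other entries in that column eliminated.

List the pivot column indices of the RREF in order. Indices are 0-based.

step 1: exchange rows 0,2
step 1: normalize row 0 (÷-3) = (1, -1, -1/3, -4/3, -1/3)
  row 3: subtract 4×row0 = (0, 8, 16/3, 25/3, 4/3)
step 2: normalize row 1 (÷-4) = (0, 1, 1/4, 1/4, -3/4)
  row 0: subtract -1×row1 = (1, 0, -1/12, -13/12, -13/12)
  row 2: subtract 2×row1 = (0, 0, 7/2, -9/2, 1/2)
  row 3: subtract 8×row1 = (0, 0, 10/3, 19/3, 22/3)
step 3: normalize row 2 (÷7/2) = (0, 0, 1, -9/7, 1/7)
  row 0: subtract -1/12×row2 = (1, 0, 0, -25/21, -15/14)
  row 1: subtract 1/4×row2 = (0, 1, 0, 4/7, -11/14)
  row 3: subtract 10/3×row2 = (0, 0, 0, 223/21, 48/7)
step 4: normalize row 3 (÷223/21) = (0, 0, 0, 1, 144/223)
  row 0: subtract -25/21×row3 = (1, 0, 0, 0, -135/446)
  row 1: subtract 4/7×row3 = (0, 1, 0, 0, -515/446)
  row 2: subtract -9/7×row3 = (0, 0, 1, 0, 217/223)

pivot columns: 0, 1, 2, 3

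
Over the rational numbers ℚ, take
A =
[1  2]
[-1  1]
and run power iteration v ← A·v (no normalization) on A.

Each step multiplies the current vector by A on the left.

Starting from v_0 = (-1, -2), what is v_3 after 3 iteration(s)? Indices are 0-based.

v_3 = (1, 11)

v_0 = (-1, -2).
v_1 = A·v_0 = (-5, -1).
v_2 = A·v_1 = (-7, 4).
v_3 = A·v_2 = (1, 11).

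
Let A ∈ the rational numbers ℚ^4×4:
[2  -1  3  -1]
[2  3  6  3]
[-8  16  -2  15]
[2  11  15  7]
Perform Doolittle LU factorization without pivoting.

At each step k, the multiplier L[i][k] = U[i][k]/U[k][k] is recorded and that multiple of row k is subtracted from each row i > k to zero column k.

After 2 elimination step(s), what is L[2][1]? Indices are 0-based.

[col 0] pivot 2
  R1 -= 1*R0 → (0, 4, 3, 4)  (L[1][0] := 1)
  R2 -= -4*R0 → (0, 12, 10, 11)  (L[2][0] := -4)
  R3 -= 1*R0 → (0, 12, 12, 8)  (L[3][0] := 1)
[col 1] pivot 4
  R2 -= 3*R1 → (0, 0, 1, -1)  (L[2][1] := 3)
  R3 -= 3*R1 → (0, 0, 3, -4)  (L[3][1] := 3)

L[2][1] = 3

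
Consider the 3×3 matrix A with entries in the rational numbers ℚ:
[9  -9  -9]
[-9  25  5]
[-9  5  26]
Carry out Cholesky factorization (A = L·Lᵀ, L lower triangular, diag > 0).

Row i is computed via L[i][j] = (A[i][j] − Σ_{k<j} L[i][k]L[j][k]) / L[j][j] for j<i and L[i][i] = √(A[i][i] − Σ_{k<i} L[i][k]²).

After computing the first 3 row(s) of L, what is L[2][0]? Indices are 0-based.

L[2][0] = -3

Step 1: L[0][0] = √(9) = 3.
  L[1][0] = (-9) / L[0][0] = -3.
Step 2: L[1][1] = √(16) = 4.
  L[2][0] = (-9) / L[0][0] = -3.
  L[2][1] = (-4) / L[1][1] = -1.
Step 3: L[2][2] = √(16) = 4.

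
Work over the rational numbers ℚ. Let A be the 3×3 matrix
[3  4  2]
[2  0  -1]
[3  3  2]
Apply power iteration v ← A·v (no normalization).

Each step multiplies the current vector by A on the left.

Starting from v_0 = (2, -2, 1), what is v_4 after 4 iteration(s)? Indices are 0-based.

v_0 = (2, -2, 1).
v_1 = A·v_0 = (0, 3, 2).
v_2 = A·v_1 = (16, -2, 13).
v_3 = A·v_2 = (66, 19, 68).
v_4 = A·v_3 = (410, 64, 391).

v_4 = (410, 64, 391)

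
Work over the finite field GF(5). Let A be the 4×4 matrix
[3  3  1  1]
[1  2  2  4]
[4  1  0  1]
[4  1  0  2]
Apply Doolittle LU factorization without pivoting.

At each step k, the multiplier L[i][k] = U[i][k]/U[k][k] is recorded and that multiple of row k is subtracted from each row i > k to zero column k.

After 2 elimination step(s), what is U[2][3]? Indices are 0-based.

Step 1: pivot at (0,0) is 3.
  row1 ← row1 − (2)·row0  ⇒  L[1][0]=2, U row1=(0, 1, 0, 2)
  row2 ← row2 − (3)·row0  ⇒  L[2][0]=3, U row2=(0, 2, 2, 3)
  row3 ← row3 − (3)·row0  ⇒  L[3][0]=3, U row3=(0, 2, 2, 4)
Step 2: pivot at (1,1) is 1.
  row2 ← row2 − (2)·row1  ⇒  L[2][1]=2, U row2=(0, 0, 2, 4)
  row3 ← row3 − (2)·row1  ⇒  L[3][1]=2, U row3=(0, 0, 2, 0)

U[2][3] = 4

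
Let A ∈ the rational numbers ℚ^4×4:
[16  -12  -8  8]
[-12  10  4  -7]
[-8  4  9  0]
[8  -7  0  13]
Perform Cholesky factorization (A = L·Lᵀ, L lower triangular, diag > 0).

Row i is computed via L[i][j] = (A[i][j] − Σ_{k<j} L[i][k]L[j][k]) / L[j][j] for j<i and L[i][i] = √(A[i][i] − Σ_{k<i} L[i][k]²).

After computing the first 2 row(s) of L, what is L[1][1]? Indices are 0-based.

Step 1: L[0][0] = √(16) = 4.
  L[1][0] = (-12) / L[0][0] = -3.
Step 2: L[1][1] = √(1) = 1.

L[1][1] = 1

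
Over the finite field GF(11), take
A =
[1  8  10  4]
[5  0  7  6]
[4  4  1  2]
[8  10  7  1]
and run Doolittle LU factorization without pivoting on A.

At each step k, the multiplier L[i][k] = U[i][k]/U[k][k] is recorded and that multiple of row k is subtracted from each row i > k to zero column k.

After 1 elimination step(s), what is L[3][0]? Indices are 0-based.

k=0: U[0][0]=1
  eliminate (1,0): mult=5, new row 1: (0, 4, 1, 8); set L[1][0]=5
  eliminate (2,0): mult=4, new row 2: (0, 5, 5, 8); set L[2][0]=4
  eliminate (3,0): mult=8, new row 3: (0, 1, 4, 2); set L[3][0]=8

L[3][0] = 8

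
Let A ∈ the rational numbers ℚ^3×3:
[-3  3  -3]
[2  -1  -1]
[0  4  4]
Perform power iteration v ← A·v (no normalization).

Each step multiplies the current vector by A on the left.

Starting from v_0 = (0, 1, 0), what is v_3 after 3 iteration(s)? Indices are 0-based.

v_0 = (0, 1, 0).
v_1 = A·v_0 = (3, -1, 4).
v_2 = A·v_1 = (-24, 3, 12).
v_3 = A·v_2 = (45, -63, 60).

v_3 = (45, -63, 60)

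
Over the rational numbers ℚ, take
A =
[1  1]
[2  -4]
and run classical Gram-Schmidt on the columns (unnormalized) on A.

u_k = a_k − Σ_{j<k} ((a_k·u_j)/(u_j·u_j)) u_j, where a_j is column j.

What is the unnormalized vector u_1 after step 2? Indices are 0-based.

u_1 = (12/5, -6/5)

Step 1: u_0 = a_0 = (1, 2).
Step 2: u_1 = a_1 − (-7/5)·u_0 = (12/5, -6/5).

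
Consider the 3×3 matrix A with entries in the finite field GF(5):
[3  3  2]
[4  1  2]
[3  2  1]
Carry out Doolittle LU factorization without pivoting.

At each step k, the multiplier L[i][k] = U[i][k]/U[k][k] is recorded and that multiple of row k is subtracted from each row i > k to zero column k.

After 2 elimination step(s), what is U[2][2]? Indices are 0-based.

U[2][2] = 2

k=0: U[0][0]=3
  eliminate (1,0): mult=3, new row 1: (0, 2, 1); set L[1][0]=3
  eliminate (2,0): mult=1, new row 2: (0, 4, 4); set L[2][0]=1
k=1: U[1][1]=2
  eliminate (2,1): mult=2, new row 2: (0, 0, 2); set L[2][1]=2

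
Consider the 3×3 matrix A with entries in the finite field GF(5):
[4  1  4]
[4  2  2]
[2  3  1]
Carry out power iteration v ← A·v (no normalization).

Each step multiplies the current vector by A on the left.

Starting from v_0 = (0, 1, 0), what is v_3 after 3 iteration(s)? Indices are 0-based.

v_3 = (0, 2, 4)

v_0 = (0, 1, 0).
v_1 = A·v_0 = (1, 2, 3).
v_2 = A·v_1 = (3, 4, 1).
v_3 = A·v_2 = (0, 2, 4).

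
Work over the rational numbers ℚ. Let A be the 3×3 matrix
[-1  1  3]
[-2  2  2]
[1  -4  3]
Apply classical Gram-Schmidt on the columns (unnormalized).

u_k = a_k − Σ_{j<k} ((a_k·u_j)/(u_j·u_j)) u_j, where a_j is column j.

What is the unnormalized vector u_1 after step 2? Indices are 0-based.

Step 1: u_0 = a_0 = (-1, -2, 1).
Step 2: u_1 = a_1 − (-3/2)·u_0 = (-1/2, -1, -5/2).

u_1 = (-1/2, -1, -5/2)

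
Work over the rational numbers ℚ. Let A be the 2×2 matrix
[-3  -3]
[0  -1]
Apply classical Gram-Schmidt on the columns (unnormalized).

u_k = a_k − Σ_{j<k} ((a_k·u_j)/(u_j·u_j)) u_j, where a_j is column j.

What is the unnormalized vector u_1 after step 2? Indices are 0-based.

u_1 = (0, -1)

Step 1: u_0 = a_0 = (-3, 0).
Step 2: u_1 = a_1 − (1)·u_0 = (0, -1).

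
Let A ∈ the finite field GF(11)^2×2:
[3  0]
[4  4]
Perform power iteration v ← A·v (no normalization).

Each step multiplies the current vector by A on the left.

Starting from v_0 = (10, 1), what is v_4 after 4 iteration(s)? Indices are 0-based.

v_0 = (10, 1).
v_1 = A·v_0 = (8, 0).
v_2 = A·v_1 = (2, 10).
v_3 = A·v_2 = (6, 4).
v_4 = A·v_3 = (7, 7).

v_4 = (7, 7)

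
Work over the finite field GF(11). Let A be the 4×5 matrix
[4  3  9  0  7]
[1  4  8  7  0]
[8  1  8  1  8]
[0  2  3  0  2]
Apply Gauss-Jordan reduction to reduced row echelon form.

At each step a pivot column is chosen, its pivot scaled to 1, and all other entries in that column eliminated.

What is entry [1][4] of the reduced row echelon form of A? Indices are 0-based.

M[1][4] = 6

pivot(0,0)=4: scale R0 → (1, 9, 5, 0, 10)
  clear (1,0): R1 −= (1)R0 → (0, 6, 3, 7, 1)
  clear (2,0): R2 −= (8)R0 → (0, 6, 1, 1, 5)
pivot(1,1)=6: scale R1 → (0, 1, 6, 3, 2)
  clear (0,1): R0 −= (9)R1 → (1, 0, 6, 6, 3)
  clear (2,1): R2 −= (6)R1 → (0, 0, 9, 5, 4)
  clear (3,1): R3 −= (2)R1 → (0, 0, 2, 5, 9)
pivot(2,2)=9: scale R2 → (0, 0, 1, 3, 9)
  clear (0,2): R0 −= (6)R2 → (1, 0, 0, 10, 4)
  clear (1,2): R1 −= (6)R2 → (0, 1, 0, 7, 3)
  clear (3,2): R3 −= (2)R2 → (0, 0, 0, 10, 2)
pivot(3,3)=10: scale R3 → (0, 0, 0, 1, 9)
  clear (0,3): R0 −= (10)R3 → (1, 0, 0, 0, 2)
  clear (1,3): R1 −= (7)R3 → (0, 1, 0, 0, 6)
  clear (2,3): R2 −= (3)R3 → (0, 0, 1, 0, 4)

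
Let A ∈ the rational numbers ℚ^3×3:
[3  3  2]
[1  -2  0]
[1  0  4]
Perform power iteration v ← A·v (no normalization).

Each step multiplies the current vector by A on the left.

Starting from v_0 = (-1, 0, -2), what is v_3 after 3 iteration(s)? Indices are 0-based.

v_0 = (-1, 0, -2).
v_1 = A·v_0 = (-7, -1, -9).
v_2 = A·v_1 = (-42, -5, -43).
v_3 = A·v_2 = (-227, -32, -214).

v_3 = (-227, -32, -214)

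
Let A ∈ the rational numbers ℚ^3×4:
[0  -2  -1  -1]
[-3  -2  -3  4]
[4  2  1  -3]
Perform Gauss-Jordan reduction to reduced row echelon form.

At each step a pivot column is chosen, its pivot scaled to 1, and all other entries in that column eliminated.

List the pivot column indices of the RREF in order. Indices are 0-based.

pivot columns: 0, 1, 2

step 1: exchange rows 0,1
step 1: normalize row 0 (÷-3) = (1, 2/3, 1, -4/3)
  row 2: subtract 4×row0 = (0, -2/3, -3, 7/3)
step 2: normalize row 1 (÷-2) = (0, 1, 1/2, 1/2)
  row 0: subtract 2/3×row1 = (1, 0, 2/3, -5/3)
  row 2: subtract -2/3×row1 = (0, 0, -8/3, 8/3)
step 3: normalize row 2 (÷-8/3) = (0, 0, 1, -1)
  row 0: subtract 2/3×row2 = (1, 0, 0, -1)
  row 1: subtract 1/2×row2 = (0, 1, 0, 1)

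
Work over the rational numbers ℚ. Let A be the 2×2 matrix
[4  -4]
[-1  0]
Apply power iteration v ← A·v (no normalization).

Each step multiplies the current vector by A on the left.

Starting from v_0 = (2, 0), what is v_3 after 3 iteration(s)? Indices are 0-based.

v_0 = (2, 0).
v_1 = A·v_0 = (8, -2).
v_2 = A·v_1 = (40, -8).
v_3 = A·v_2 = (192, -40).

v_3 = (192, -40)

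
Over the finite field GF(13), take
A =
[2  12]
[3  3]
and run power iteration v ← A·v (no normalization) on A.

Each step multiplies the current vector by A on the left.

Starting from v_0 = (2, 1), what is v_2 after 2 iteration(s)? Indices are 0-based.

v_2 = (10, 10)

v_0 = (2, 1).
v_1 = A·v_0 = (3, 9).
v_2 = A·v_1 = (10, 10).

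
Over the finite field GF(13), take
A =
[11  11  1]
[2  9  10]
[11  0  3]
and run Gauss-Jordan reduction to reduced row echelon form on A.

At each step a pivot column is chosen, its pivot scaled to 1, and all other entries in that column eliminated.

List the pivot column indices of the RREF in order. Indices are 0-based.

pivot columns: 0, 1, 2

step 1: normalize row 0 (÷11) = (1, 1, 6)
  row 1: subtract 2×row0 = (0, 7, 11)
  row 2: subtract 11×row0 = (0, 2, 2)
step 2: normalize row 1 (÷7) = (0, 1, 9)
  row 0: subtract 1×row1 = (1, 0, 10)
  row 2: subtract 2×row1 = (0, 0, 10)
step 3: normalize row 2 (÷10) = (0, 0, 1)
  row 0: subtract 10×row2 = (1, 0, 0)
  row 1: subtract 9×row2 = (0, 1, 0)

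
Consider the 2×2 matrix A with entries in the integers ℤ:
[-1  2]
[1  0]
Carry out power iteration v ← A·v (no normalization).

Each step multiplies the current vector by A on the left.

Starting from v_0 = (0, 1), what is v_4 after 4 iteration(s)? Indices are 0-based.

v_4 = (-10, 6)

v_0 = (0, 1).
v_1 = A·v_0 = (2, 0).
v_2 = A·v_1 = (-2, 2).
v_3 = A·v_2 = (6, -2).
v_4 = A·v_3 = (-10, 6).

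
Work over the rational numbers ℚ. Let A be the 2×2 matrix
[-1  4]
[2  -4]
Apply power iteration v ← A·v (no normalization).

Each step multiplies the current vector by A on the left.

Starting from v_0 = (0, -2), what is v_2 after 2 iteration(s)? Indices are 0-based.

v_0 = (0, -2).
v_1 = A·v_0 = (-8, 8).
v_2 = A·v_1 = (40, -48).

v_2 = (40, -48)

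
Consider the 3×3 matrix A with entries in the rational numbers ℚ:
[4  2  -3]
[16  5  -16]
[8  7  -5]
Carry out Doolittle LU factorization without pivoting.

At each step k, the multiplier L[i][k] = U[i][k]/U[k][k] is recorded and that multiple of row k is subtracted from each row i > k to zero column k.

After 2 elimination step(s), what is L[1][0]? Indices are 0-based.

L[1][0] = 4

Step 1: pivot at (0,0) is 4.
  row1 ← row1 − (4)·row0  ⇒  L[1][0]=4, U row1=(0, -3, -4)
  row2 ← row2 − (2)·row0  ⇒  L[2][0]=2, U row2=(0, 3, 1)
Step 2: pivot at (1,1) is -3.
  row2 ← row2 − (-1)·row1  ⇒  L[2][1]=-1, U row2=(0, 0, -3)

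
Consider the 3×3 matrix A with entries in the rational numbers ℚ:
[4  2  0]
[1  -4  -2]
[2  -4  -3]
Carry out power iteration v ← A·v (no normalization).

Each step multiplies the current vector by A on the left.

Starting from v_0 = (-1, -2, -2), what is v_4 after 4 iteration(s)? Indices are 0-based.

v_4 = (204, -3280, -4044)

v_0 = (-1, -2, -2).
v_1 = A·v_0 = (-8, 11, 12).
v_2 = A·v_1 = (-10, -76, -96).
v_3 = A·v_2 = (-192, 486, 572).
v_4 = A·v_3 = (204, -3280, -4044).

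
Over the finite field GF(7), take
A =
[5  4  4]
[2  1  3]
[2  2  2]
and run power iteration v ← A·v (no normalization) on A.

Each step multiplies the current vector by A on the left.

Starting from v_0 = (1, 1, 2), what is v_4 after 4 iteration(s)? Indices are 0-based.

v_4 = (0, 1, 2)

v_0 = (1, 1, 2).
v_1 = A·v_0 = (3, 2, 1).
v_2 = A·v_1 = (6, 4, 5).
v_3 = A·v_2 = (3, 3, 2).
v_4 = A·v_3 = (0, 1, 2).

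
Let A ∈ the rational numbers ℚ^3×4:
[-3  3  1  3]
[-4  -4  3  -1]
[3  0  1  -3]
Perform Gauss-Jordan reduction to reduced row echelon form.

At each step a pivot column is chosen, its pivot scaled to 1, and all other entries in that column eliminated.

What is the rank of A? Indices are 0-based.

pivot(0,0)=-3: scale R0 → (1, -1, -1/3, -1)
  clear (1,0): R1 −= (-4)R0 → (0, -8, 5/3, -5)
  clear (2,0): R2 −= (3)R0 → (0, 3, 2, 0)
pivot(1,1)=-8: scale R1 → (0, 1, -5/24, 5/8)
  clear (0,1): R0 −= (-1)R1 → (1, 0, -13/24, -3/8)
  clear (2,1): R2 −= (3)R1 → (0, 0, 21/8, -15/8)
pivot(2,2)=21/8: scale R2 → (0, 0, 1, -5/7)
  clear (0,2): R0 −= (-13/24)R2 → (1, 0, 0, -16/21)
  clear (1,2): R1 −= (-5/24)R2 → (0, 1, 0, 10/21)

rank = 3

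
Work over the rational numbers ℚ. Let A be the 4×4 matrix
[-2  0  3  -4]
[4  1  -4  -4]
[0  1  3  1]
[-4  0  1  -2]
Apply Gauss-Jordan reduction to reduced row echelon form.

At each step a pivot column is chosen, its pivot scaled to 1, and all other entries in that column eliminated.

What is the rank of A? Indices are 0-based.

[1] R0 /= -2  ⇒  (1, 0, -3/2, 2)
     R1 -= 4·R0  ⇒  (0, 1, 2, -12)
     R3 -= -4·R0  ⇒  (0, 0, -5, 6)
[2] R1 /= 1  ⇒  (0, 1, 2, -12)
     R2 -= 1·R1  ⇒  (0, 0, 1, 13)
[3] R2 /= 1  ⇒  (0, 0, 1, 13)
     R0 -= -3/2·R2  ⇒  (1, 0, 0, 43/2)
     R1 -= 2·R2  ⇒  (0, 1, 0, -38)
     R3 -= -5·R2  ⇒  (0, 0, 0, 71)
[4] R3 /= 71  ⇒  (0, 0, 0, 1)
     R0 -= 43/2·R3  ⇒  (1, 0, 0, 0)
     R1 -= -38·R3  ⇒  (0, 1, 0, 0)
     R2 -= 13·R3  ⇒  (0, 0, 1, 0)

rank = 4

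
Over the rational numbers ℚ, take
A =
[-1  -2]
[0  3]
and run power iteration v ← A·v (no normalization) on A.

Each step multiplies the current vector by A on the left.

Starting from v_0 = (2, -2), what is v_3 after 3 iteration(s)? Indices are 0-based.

v_0 = (2, -2).
v_1 = A·v_0 = (2, -6).
v_2 = A·v_1 = (10, -18).
v_3 = A·v_2 = (26, -54).

v_3 = (26, -54)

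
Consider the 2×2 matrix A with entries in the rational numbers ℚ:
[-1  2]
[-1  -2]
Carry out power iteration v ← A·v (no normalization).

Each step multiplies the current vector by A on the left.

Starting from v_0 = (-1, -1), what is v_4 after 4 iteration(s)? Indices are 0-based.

v_0 = (-1, -1).
v_1 = A·v_0 = (-1, 3).
v_2 = A·v_1 = (7, -5).
v_3 = A·v_2 = (-17, 3).
v_4 = A·v_3 = (23, 11).

v_4 = (23, 11)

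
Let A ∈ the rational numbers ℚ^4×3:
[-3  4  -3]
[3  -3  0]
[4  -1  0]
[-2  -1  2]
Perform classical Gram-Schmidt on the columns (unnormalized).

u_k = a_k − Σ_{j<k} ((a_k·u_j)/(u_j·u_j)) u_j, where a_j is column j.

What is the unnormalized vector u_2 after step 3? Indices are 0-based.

u_2 = (-384/497, -690/497, 331/497, 29/71)

Step 1: u_0 = a_0 = (-3, 3, 4, -2).
Step 2: u_1 = a_1 − (-23/38)·u_0 = (83/38, -45/38, 27/19, -42/19).
Step 3: u_2 = a_2 − (5/38)·u_0 − (-417/497)·u_1 = (-384/497, -690/497, 331/497, 29/71).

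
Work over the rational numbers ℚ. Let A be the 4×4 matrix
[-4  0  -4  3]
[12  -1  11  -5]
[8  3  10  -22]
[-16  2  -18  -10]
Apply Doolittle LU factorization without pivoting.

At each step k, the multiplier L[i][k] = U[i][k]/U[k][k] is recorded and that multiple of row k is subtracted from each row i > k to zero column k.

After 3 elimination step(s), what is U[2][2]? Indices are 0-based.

k=0: U[0][0]=-4
  eliminate (1,0): mult=-3, new row 1: (0, -1, -1, 4); set L[1][0]=-3
  eliminate (2,0): mult=-2, new row 2: (0, 3, 2, -16); set L[2][0]=-2
  eliminate (3,0): mult=4, new row 3: (0, 2, -2, -22); set L[3][0]=4
k=1: U[1][1]=-1
  eliminate (2,1): mult=-3, new row 2: (0, 0, -1, -4); set L[2][1]=-3
  eliminate (3,1): mult=-2, new row 3: (0, 0, -4, -14); set L[3][1]=-2
k=2: U[2][2]=-1
  eliminate (3,2): mult=4, new row 3: (0, 0, 0, 2); set L[3][2]=4

U[2][2] = -1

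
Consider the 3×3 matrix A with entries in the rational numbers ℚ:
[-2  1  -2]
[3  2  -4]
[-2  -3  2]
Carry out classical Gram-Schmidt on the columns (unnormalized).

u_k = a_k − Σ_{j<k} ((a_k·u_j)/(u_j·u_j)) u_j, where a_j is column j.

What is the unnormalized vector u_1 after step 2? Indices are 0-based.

u_1 = (37/17, 4/17, -31/17)

Step 1: u_0 = a_0 = (-2, 3, -2).
Step 2: u_1 = a_1 − (10/17)·u_0 = (37/17, 4/17, -31/17).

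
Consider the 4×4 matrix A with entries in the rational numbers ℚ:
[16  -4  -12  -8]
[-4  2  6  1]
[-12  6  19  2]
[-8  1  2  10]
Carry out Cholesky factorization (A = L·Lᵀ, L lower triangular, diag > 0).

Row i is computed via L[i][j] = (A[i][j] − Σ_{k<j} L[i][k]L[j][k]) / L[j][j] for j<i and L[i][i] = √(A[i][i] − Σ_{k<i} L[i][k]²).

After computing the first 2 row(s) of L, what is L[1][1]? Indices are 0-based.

Step 1: L[0][0] = √(16) = 4.
  L[1][0] = (-4) / L[0][0] = -1.
Step 2: L[1][1] = √(1) = 1.

L[1][1] = 1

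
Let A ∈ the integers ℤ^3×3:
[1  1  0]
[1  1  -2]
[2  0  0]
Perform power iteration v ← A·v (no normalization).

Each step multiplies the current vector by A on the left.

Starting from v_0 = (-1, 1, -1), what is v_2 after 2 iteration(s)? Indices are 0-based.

v_2 = (2, 6, 0)

v_0 = (-1, 1, -1).
v_1 = A·v_0 = (0, 2, -2).
v_2 = A·v_1 = (2, 6, 0).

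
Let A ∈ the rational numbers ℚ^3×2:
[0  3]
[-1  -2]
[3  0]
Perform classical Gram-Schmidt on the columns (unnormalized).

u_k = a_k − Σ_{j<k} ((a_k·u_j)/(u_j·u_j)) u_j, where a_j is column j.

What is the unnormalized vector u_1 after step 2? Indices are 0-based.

u_1 = (3, -9/5, -3/5)

Step 1: u_0 = a_0 = (0, -1, 3).
Step 2: u_1 = a_1 − (1/5)·u_0 = (3, -9/5, -3/5).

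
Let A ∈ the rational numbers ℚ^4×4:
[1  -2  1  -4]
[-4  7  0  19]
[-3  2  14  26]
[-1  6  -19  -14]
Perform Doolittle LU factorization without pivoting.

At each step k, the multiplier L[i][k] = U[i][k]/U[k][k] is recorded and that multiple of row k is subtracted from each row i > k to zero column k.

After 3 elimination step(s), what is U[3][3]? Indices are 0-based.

Step 1: pivot at (0,0) is 1.
  row1 ← row1 − (-4)·row0  ⇒  L[1][0]=-4, U row1=(0, -1, 4, 3)
  row2 ← row2 − (-3)·row0  ⇒  L[2][0]=-3, U row2=(0, -4, 17, 14)
  row3 ← row3 − (-1)·row0  ⇒  L[3][0]=-1, U row3=(0, 4, -18, -18)
Step 2: pivot at (1,1) is -1.
  row2 ← row2 − (4)·row1  ⇒  L[2][1]=4, U row2=(0, 0, 1, 2)
  row3 ← row3 − (-4)·row1  ⇒  L[3][1]=-4, U row3=(0, 0, -2, -6)
Step 3: pivot at (2,2) is 1.
  row3 ← row3 − (-2)·row2  ⇒  L[3][2]=-2, U row3=(0, 0, 0, -2)

U[3][3] = -2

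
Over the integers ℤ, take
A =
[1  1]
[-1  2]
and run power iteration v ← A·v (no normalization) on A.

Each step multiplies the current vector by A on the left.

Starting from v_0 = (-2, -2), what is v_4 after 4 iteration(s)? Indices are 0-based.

v_4 = (0, 18)

v_0 = (-2, -2).
v_1 = A·v_0 = (-4, -2).
v_2 = A·v_1 = (-6, 0).
v_3 = A·v_2 = (-6, 6).
v_4 = A·v_3 = (0, 18).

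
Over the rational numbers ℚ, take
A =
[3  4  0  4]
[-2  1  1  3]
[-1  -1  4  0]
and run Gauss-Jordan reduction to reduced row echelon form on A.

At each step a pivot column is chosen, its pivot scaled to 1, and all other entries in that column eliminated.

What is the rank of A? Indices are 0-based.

[1] R0 /= 3  ⇒  (1, 4/3, 0, 4/3)
     R1 -= -2·R0  ⇒  (0, 11/3, 1, 17/3)
     R2 -= -1·R0  ⇒  (0, 1/3, 4, 4/3)
[2] R1 /= 11/3  ⇒  (0, 1, 3/11, 17/11)
     R0 -= 4/3·R1  ⇒  (1, 0, -4/11, -8/11)
     R2 -= 1/3·R1  ⇒  (0, 0, 43/11, 9/11)
[3] R2 /= 43/11  ⇒  (0, 0, 1, 9/43)
     R0 -= -4/11·R2  ⇒  (1, 0, 0, -28/43)
     R1 -= 3/11·R2  ⇒  (0, 1, 0, 64/43)

rank = 3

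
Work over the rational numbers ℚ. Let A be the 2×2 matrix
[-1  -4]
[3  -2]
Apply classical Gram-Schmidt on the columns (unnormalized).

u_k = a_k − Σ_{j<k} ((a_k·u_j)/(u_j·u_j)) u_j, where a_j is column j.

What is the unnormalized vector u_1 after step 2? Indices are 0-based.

u_1 = (-21/5, -7/5)

Step 1: u_0 = a_0 = (-1, 3).
Step 2: u_1 = a_1 − (-1/5)·u_0 = (-21/5, -7/5).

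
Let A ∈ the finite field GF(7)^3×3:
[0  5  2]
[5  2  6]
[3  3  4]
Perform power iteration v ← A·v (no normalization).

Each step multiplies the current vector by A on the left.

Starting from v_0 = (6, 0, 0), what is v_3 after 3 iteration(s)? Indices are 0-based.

v_0 = (6, 0, 0).
v_1 = A·v_0 = (0, 2, 4).
v_2 = A·v_1 = (4, 0, 1).
v_3 = A·v_2 = (2, 5, 2).

v_3 = (2, 5, 2)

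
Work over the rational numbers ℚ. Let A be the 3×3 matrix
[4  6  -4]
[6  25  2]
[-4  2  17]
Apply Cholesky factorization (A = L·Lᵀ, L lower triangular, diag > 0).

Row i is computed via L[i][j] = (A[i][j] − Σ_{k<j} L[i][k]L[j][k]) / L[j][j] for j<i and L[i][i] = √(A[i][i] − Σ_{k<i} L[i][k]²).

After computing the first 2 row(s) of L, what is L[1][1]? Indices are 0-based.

Step 1: L[0][0] = √(4) = 2.
  L[1][0] = (6) / L[0][0] = 3.
Step 2: L[1][1] = √(16) = 4.

L[1][1] = 4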